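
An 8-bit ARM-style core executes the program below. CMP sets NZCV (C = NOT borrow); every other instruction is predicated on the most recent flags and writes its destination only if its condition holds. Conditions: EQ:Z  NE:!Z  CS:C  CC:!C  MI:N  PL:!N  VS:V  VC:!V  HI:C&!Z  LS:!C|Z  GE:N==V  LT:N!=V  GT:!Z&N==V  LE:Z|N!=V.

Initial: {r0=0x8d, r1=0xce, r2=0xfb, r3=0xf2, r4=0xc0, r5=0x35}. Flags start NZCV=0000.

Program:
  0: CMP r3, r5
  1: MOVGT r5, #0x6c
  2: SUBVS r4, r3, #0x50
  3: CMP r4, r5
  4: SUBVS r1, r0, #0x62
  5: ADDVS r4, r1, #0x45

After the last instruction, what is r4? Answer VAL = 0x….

0: ✓ CMP  NZCV=1010
1: · MOVGT
2: · SUBVS
3: ✓ CMP  NZCV=1010
4: · SUBVS
5: · ADDVS

VAL = 0xc0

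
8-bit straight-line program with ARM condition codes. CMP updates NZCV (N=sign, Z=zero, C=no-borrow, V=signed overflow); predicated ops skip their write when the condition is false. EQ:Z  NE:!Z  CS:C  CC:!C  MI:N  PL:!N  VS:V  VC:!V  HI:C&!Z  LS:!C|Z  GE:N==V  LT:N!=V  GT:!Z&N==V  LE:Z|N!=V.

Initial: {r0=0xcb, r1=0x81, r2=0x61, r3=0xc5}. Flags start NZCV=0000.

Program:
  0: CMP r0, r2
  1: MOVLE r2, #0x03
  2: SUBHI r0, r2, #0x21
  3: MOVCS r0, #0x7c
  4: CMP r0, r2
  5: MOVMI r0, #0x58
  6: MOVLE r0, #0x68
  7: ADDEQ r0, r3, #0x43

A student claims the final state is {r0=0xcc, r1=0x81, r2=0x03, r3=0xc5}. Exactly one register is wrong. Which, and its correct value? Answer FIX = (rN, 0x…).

FIX = (r0, 0x7c)

[0] flags=0011 → (cmp)
[1] flags=0011 LE?T → r2=0x03
[2] flags=0011 HI?T → r0=0xe2
[3] flags=0011 CS?T → r0=0x7c
[4] flags=0010 → (cmp)
[5] flags=0010 MI?F → skip
[6] flags=0010 LE?F → skip
[7] flags=0010 EQ?F → skip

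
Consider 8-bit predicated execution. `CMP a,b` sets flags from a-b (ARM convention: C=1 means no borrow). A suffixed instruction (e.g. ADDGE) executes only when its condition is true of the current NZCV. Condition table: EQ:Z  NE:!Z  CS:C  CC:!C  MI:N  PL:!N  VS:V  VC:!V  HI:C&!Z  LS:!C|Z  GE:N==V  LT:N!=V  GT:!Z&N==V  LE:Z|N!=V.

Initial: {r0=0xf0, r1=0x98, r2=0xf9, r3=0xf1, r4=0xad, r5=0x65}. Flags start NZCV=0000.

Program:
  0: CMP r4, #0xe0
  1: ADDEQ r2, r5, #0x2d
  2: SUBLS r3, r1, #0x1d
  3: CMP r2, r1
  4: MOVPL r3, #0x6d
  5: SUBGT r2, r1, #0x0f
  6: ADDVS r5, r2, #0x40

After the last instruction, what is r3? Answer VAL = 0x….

0: ✓ CMP  NZCV=1000
1: · ADDEQ
2: ✓ SUBLS  r3←0x7b
3: ✓ CMP  NZCV=0010
4: ✓ MOVPL  r3←0x6d
5: ✓ SUBGT  r2←0x89
6: · ADDVS

VAL = 0x6d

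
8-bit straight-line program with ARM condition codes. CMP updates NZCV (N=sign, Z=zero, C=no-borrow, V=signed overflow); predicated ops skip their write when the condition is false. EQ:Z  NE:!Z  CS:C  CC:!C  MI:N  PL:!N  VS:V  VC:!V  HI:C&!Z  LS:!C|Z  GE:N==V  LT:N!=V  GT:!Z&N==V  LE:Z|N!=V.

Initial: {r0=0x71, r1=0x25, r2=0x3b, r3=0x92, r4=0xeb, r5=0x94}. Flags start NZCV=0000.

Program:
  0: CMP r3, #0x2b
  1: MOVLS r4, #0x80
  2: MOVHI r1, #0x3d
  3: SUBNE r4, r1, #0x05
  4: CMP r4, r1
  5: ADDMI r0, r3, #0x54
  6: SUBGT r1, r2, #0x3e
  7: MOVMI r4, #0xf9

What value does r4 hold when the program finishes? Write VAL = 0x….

VAL = 0xf9

[0] flags=0011 → (cmp)
[1] flags=0011 LS?F → skip
[2] flags=0011 HI?T → r1=0x3d
[3] flags=0011 NE?T → r4=0x38
[4] flags=1000 → (cmp)
[5] flags=1000 MI?T → r0=0xe6
[6] flags=1000 GT?F → skip
[7] flags=1000 MI?T → r4=0xf9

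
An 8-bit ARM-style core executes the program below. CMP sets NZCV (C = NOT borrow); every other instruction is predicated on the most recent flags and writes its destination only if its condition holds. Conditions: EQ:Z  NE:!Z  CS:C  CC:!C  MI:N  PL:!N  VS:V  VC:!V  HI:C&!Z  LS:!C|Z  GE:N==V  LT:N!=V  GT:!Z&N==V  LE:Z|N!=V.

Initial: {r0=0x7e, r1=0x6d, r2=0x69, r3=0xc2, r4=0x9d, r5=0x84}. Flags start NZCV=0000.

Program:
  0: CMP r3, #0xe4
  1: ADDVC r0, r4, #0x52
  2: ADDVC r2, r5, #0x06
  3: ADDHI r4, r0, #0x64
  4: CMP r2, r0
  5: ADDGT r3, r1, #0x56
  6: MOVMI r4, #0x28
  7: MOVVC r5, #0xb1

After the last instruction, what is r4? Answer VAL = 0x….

VAL = 0x28

0: ✓ CMP  NZCV=1000
1: ✓ ADDVC  r0←0xef
2: ✓ ADDVC  r2←0x8a
3: · ADDHI
4: ✓ CMP  NZCV=1000
5: · ADDGT
6: ✓ MOVMI  r4←0x28
7: ✓ MOVVC  r5←0xb1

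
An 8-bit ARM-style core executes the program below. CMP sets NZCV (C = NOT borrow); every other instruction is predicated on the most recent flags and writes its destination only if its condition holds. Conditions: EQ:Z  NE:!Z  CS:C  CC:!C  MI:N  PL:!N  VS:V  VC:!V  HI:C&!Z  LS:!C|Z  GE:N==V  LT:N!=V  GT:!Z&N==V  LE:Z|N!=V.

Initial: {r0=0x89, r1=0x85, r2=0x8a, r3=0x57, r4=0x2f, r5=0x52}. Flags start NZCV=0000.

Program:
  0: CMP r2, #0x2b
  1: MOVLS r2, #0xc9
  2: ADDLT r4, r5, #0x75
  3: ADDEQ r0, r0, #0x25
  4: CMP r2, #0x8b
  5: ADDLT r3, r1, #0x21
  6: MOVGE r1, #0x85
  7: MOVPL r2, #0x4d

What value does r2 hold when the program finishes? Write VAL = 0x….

[0] flags=0011 → (cmp)
[1] flags=0011 LS?F → skip
[2] flags=0011 LT?T → r4=0xc7
[3] flags=0011 EQ?F → skip
[4] flags=1000 → (cmp)
[5] flags=1000 LT?T → r3=0xa6
[6] flags=1000 GE?F → skip
[7] flags=1000 PL?F → skip

VAL = 0x8a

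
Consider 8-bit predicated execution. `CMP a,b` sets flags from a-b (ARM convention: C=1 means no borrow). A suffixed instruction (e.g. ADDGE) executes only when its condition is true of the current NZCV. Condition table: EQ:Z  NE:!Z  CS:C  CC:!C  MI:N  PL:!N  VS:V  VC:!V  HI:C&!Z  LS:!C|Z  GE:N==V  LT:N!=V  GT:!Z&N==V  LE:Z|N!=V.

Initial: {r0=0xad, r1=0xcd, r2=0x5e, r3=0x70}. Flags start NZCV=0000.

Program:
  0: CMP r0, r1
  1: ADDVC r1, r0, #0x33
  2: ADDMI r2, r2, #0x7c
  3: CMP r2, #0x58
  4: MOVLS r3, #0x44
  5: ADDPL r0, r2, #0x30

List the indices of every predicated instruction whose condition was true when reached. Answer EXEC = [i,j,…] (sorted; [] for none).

EXEC = [1,2]

[0] flags=1000 → (cmp)
[1] flags=1000 VC?T → r1=0xe0
[2] flags=1000 MI?T → r2=0xda
[3] flags=1010 → (cmp)
[4] flags=1010 LS?F → skip
[5] flags=1010 PL?F → skip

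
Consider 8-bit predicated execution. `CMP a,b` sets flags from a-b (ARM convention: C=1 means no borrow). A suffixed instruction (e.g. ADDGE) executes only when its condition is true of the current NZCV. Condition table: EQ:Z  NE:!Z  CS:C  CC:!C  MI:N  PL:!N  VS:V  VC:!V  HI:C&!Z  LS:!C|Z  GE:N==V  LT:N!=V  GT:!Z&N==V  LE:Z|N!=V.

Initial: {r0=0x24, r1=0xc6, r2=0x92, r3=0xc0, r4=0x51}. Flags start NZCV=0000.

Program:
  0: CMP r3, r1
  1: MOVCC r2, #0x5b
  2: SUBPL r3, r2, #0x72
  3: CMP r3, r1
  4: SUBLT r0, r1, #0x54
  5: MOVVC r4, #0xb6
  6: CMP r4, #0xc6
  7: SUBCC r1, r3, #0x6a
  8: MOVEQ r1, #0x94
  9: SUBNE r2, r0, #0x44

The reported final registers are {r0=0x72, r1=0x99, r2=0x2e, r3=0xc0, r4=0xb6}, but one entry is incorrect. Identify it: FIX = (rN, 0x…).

FIX = (r1, 0x56)

0: ✓ CMP  NZCV=1000
1: ✓ MOVCC  r2←0x5b
2: · SUBPL
3: ✓ CMP  NZCV=1000
4: ✓ SUBLT  r0←0x72
5: ✓ MOVVC  r4←0xb6
6: ✓ CMP  NZCV=1000
7: ✓ SUBCC  r1←0x56
8: · MOVEQ
9: ✓ SUBNE  r2←0x2e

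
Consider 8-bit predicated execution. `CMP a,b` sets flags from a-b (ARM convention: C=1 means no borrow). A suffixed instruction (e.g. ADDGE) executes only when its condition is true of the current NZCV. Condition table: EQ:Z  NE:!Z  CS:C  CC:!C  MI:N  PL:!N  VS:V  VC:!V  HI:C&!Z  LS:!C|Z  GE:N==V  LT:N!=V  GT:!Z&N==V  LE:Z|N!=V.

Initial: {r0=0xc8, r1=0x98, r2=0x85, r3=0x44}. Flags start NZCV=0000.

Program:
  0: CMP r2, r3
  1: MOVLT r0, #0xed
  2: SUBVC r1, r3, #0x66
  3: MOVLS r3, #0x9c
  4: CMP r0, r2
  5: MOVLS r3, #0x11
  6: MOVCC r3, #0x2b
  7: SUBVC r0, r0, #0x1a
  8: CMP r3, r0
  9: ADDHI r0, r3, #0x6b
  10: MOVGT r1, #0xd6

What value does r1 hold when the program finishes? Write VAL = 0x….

VAL = 0xd6

[0] flags=0011 → (cmp)
[1] flags=0011 LT?T → r0=0xed
[2] flags=0011 VC?F → skip
[3] flags=0011 LS?F → skip
[4] flags=0010 → (cmp)
[5] flags=0010 LS?F → skip
[6] flags=0010 CC?F → skip
[7] flags=0010 VC?T → r0=0xd3
[8] flags=0000 → (cmp)
[9] flags=0000 HI?F → skip
[10] flags=0000 GT?T → r1=0xd6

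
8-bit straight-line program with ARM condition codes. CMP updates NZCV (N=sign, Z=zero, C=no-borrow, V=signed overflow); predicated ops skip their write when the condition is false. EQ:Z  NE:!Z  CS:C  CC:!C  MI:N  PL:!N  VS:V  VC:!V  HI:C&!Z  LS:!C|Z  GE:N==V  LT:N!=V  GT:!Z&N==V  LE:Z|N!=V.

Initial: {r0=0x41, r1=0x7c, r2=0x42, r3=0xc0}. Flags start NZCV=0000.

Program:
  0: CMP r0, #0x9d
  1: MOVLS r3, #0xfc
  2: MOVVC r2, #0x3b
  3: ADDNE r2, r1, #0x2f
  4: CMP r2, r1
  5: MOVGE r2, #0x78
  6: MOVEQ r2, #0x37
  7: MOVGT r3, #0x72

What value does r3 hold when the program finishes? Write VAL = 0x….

VAL = 0xfc

0: ✓ CMP  NZCV=1001
1: ✓ MOVLS  r3←0xfc
2: · MOVVC
3: ✓ ADDNE  r2←0xab
4: ✓ CMP  NZCV=0011
5: · MOVGE
6: · MOVEQ
7: · MOVGT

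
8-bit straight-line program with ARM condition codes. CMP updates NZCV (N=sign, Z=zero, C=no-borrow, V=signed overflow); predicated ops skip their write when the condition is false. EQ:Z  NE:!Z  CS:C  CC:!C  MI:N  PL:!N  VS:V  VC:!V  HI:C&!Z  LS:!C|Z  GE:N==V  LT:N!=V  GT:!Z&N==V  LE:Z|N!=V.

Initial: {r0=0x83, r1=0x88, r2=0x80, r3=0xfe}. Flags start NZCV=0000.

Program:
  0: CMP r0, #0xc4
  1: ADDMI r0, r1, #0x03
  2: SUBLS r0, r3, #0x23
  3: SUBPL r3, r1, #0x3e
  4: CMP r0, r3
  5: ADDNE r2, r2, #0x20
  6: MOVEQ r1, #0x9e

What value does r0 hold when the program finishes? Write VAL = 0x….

VAL = 0xdb

[0] flags=1000 → (cmp)
[1] flags=1000 MI?T → r0=0x8b
[2] flags=1000 LS?T → r0=0xdb
[3] flags=1000 PL?F → skip
[4] flags=1000 → (cmp)
[5] flags=1000 NE?T → r2=0xa0
[6] flags=1000 EQ?F → skip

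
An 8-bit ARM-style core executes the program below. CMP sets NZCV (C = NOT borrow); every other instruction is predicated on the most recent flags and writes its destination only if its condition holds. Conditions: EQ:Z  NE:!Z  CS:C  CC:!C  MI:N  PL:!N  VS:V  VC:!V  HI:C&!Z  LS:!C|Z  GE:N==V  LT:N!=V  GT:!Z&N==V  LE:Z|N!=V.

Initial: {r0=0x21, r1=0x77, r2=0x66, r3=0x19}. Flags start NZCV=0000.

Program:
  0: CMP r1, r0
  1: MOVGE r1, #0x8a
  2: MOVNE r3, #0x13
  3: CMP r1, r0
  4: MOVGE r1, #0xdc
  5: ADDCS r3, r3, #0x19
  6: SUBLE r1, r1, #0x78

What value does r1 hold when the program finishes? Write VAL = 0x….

[0] flags=0010 → (cmp)
[1] flags=0010 GE?T → r1=0x8a
[2] flags=0010 NE?T → r3=0x13
[3] flags=0011 → (cmp)
[4] flags=0011 GE?F → skip
[5] flags=0011 CS?T → r3=0x2c
[6] flags=0011 LE?T → r1=0x12

VAL = 0x12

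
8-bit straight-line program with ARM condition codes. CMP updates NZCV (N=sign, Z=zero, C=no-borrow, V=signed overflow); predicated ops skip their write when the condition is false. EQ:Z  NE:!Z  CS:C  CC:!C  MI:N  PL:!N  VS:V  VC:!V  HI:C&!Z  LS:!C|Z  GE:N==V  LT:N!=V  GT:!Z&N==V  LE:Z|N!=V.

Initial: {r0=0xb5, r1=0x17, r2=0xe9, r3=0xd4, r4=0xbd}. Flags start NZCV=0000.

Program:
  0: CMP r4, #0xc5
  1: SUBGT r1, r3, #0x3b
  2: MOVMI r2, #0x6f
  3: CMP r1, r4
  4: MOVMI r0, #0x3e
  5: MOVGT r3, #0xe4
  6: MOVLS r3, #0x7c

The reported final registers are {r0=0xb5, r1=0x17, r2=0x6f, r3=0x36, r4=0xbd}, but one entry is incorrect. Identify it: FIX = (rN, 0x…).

FIX = (r3, 0x7c)

[0] flags=1000 → (cmp)
[1] flags=1000 GT?F → skip
[2] flags=1000 MI?T → r2=0x6f
[3] flags=0000 → (cmp)
[4] flags=0000 MI?F → skip
[5] flags=0000 GT?T → r3=0xe4
[6] flags=0000 LS?T → r3=0x7c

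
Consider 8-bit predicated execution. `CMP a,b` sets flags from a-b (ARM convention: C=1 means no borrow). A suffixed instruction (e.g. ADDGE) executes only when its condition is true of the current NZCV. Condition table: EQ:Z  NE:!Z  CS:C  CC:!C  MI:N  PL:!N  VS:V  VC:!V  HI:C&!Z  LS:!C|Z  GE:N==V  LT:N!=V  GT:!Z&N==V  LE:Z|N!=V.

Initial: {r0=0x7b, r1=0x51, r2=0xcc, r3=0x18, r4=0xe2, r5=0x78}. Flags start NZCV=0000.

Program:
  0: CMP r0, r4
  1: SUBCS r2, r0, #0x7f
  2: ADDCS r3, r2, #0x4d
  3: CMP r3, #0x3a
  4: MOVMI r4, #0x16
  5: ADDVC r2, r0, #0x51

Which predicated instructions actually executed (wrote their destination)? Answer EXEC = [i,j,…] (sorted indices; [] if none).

0: ✓ CMP  NZCV=1001
1: · SUBCS
2: · ADDCS
3: ✓ CMP  NZCV=1000
4: ✓ MOVMI  r4←0x16
5: ✓ ADDVC  r2←0xcc

EXEC = [4,5]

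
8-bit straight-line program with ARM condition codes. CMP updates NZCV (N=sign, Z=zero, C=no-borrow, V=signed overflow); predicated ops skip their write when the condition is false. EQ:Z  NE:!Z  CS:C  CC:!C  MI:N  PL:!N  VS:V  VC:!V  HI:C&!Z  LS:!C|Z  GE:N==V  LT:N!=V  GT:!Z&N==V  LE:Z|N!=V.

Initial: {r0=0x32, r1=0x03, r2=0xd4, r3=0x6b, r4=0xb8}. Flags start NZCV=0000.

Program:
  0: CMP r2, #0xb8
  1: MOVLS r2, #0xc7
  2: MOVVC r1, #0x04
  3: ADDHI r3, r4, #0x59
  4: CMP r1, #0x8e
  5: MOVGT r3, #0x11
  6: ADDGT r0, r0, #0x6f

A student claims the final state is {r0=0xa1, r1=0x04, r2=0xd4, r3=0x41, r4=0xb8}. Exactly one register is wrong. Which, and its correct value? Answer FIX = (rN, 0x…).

FIX = (r3, 0x11)

0: ✓ CMP  NZCV=0010
1: · MOVLS
2: ✓ MOVVC  r1←0x04
3: ✓ ADDHI  r3←0x11
4: ✓ CMP  NZCV=0000
5: ✓ MOVGT  r3←0x11
6: ✓ ADDGT  r0←0xa1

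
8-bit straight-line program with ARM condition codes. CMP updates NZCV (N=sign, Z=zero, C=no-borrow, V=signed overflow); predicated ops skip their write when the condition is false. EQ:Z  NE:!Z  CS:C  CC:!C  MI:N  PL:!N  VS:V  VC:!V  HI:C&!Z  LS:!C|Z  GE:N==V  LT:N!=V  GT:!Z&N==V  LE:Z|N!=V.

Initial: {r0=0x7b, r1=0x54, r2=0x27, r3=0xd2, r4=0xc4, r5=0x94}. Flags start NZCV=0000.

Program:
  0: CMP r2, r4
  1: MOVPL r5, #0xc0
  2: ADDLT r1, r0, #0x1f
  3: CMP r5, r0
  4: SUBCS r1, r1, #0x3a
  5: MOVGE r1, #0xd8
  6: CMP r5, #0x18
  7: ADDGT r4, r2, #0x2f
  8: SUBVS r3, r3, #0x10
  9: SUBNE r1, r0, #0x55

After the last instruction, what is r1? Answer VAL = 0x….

0: ✓ CMP  NZCV=0000
1: ✓ MOVPL  r5←0xc0
2: · ADDLT
3: ✓ CMP  NZCV=0011
4: ✓ SUBCS  r1←0x1a
5: · MOVGE
6: ✓ CMP  NZCV=1010
7: · ADDGT
8: · SUBVS
9: ✓ SUBNE  r1←0x26

VAL = 0x26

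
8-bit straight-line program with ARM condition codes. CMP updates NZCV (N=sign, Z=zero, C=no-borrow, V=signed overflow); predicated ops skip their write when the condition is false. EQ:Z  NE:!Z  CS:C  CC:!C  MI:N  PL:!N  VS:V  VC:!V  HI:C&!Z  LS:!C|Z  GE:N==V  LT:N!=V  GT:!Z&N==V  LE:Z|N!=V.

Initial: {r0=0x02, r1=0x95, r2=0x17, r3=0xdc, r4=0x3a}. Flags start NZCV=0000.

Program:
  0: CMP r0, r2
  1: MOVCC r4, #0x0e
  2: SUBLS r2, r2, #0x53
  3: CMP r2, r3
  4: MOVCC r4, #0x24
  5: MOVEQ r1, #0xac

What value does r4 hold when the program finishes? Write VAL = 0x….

0: ✓ CMP  NZCV=1000
1: ✓ MOVCC  r4←0x0e
2: ✓ SUBLS  r2←0xc4
3: ✓ CMP  NZCV=1000
4: ✓ MOVCC  r4←0x24
5: · MOVEQ

VAL = 0x24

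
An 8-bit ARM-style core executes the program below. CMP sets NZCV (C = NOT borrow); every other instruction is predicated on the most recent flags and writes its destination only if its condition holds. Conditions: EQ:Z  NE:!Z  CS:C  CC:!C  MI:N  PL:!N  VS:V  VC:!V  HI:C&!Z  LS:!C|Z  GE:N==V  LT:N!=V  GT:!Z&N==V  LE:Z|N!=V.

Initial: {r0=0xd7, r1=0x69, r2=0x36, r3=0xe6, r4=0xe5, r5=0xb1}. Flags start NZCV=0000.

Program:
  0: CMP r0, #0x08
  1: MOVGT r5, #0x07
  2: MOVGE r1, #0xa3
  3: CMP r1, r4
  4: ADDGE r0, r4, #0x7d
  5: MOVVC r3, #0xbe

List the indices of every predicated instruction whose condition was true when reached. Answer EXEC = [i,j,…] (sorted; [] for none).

EXEC = [4]

0: ✓ CMP  NZCV=1010
1: · MOVGT
2: · MOVGE
3: ✓ CMP  NZCV=1001
4: ✓ ADDGE  r0←0x62
5: · MOVVC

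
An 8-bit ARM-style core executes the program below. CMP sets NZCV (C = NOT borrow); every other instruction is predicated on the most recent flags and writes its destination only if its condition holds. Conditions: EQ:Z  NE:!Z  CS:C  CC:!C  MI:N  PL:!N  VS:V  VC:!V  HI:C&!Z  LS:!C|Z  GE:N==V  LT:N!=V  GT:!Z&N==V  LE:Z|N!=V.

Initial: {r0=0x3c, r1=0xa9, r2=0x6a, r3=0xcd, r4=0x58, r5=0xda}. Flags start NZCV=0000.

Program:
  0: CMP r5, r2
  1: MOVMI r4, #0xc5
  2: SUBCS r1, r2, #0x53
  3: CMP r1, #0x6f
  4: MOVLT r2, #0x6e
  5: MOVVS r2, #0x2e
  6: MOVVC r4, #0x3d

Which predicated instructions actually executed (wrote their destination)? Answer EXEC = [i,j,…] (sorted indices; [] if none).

0: ✓ CMP  NZCV=0011
1: · MOVMI
2: ✓ SUBCS  r1←0x17
3: ✓ CMP  NZCV=1000
4: ✓ MOVLT  r2←0x6e
5: · MOVVS
6: ✓ MOVVC  r4←0x3d

EXEC = [2,4,6]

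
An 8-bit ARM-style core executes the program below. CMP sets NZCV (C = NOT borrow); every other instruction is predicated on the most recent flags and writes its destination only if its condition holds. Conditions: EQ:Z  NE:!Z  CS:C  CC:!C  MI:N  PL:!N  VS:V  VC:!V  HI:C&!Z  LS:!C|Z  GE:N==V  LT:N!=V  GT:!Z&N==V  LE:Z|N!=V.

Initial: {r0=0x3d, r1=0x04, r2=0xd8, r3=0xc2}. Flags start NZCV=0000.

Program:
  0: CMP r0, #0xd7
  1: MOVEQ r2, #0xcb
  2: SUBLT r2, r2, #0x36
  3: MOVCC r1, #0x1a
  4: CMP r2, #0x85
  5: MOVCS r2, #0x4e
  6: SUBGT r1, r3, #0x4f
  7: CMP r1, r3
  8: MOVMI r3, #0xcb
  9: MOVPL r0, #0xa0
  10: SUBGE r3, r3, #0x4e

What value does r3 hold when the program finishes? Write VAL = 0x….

VAL = 0x7d

0: ✓ CMP  NZCV=0000
1: · MOVEQ
2: · SUBLT
3: ✓ MOVCC  r1←0x1a
4: ✓ CMP  NZCV=0010
5: ✓ MOVCS  r2←0x4e
6: ✓ SUBGT  r1←0x73
7: ✓ CMP  NZCV=1001
8: ✓ MOVMI  r3←0xcb
9: · MOVPL
10: ✓ SUBGE  r3←0x7d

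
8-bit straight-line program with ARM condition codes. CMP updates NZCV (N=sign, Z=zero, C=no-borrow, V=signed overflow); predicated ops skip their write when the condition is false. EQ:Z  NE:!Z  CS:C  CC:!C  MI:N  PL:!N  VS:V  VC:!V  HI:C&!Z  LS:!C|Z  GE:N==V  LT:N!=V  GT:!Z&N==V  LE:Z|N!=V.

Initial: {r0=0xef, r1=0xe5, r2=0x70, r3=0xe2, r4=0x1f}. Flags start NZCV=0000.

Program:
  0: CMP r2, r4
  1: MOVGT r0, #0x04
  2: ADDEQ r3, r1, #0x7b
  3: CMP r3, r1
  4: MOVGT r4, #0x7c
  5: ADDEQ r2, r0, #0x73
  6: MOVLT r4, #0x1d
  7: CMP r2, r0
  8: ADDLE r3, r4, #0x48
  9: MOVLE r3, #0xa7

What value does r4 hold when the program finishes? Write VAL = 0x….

VAL = 0x1d

0: ✓ CMP  NZCV=0010
1: ✓ MOVGT  r0←0x04
2: · ADDEQ
3: ✓ CMP  NZCV=1000
4: · MOVGT
5: · ADDEQ
6: ✓ MOVLT  r4←0x1d
7: ✓ CMP  NZCV=0010
8: · ADDLE
9: · MOVLE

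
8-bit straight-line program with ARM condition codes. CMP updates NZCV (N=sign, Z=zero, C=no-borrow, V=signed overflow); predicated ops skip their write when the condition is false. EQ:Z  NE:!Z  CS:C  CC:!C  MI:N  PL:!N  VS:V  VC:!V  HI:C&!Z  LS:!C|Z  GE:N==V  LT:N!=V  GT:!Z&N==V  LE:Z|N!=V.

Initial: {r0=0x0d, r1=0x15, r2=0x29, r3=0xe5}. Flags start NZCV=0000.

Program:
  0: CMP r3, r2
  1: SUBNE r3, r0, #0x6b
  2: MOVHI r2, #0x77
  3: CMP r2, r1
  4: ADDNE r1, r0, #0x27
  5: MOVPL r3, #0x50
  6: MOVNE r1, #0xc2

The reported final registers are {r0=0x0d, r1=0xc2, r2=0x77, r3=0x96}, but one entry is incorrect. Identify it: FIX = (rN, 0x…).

FIX = (r3, 0x50)

[0] flags=1010 → (cmp)
[1] flags=1010 NE?T → r3=0xa2
[2] flags=1010 HI?T → r2=0x77
[3] flags=0010 → (cmp)
[4] flags=0010 NE?T → r1=0x34
[5] flags=0010 PL?T → r3=0x50
[6] flags=0010 NE?T → r1=0xc2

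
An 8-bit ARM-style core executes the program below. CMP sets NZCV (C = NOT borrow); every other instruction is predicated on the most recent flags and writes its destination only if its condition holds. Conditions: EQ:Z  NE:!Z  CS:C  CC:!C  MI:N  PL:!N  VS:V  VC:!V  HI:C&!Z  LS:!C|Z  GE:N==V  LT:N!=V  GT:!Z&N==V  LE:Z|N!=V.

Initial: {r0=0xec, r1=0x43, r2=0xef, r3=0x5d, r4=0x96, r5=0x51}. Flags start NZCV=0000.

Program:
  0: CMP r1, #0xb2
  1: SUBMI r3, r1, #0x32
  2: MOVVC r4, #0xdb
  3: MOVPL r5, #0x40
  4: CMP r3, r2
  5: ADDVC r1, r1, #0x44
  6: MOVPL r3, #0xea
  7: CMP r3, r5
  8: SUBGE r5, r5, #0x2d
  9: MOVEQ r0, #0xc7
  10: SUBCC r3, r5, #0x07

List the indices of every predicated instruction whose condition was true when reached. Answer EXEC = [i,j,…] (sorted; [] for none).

EXEC = [1,5,6]

[0] flags=1001 → (cmp)
[1] flags=1001 MI?T → r3=0x11
[2] flags=1001 VC?F → skip
[3] flags=1001 PL?F → skip
[4] flags=0000 → (cmp)
[5] flags=0000 VC?T → r1=0x87
[6] flags=0000 PL?T → r3=0xea
[7] flags=1010 → (cmp)
[8] flags=1010 GE?F → skip
[9] flags=1010 EQ?F → skip
[10] flags=1010 CC?F → skip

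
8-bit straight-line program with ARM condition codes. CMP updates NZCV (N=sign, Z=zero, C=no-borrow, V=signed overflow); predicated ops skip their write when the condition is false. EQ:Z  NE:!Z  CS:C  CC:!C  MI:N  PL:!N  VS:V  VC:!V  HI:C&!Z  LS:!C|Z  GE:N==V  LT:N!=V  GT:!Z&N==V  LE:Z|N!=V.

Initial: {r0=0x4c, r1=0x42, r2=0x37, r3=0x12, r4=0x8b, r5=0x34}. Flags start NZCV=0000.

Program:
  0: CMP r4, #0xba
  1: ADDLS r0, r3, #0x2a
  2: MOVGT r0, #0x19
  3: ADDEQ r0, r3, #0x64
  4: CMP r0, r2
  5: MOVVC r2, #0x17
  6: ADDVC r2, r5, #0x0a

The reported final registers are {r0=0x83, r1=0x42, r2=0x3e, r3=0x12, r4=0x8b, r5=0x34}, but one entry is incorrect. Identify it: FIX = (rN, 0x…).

0: ✓ CMP  NZCV=1000
1: ✓ ADDLS  r0←0x3c
2: · MOVGT
3: · ADDEQ
4: ✓ CMP  NZCV=0010
5: ✓ MOVVC  r2←0x17
6: ✓ ADDVC  r2←0x3e

FIX = (r0, 0x3c)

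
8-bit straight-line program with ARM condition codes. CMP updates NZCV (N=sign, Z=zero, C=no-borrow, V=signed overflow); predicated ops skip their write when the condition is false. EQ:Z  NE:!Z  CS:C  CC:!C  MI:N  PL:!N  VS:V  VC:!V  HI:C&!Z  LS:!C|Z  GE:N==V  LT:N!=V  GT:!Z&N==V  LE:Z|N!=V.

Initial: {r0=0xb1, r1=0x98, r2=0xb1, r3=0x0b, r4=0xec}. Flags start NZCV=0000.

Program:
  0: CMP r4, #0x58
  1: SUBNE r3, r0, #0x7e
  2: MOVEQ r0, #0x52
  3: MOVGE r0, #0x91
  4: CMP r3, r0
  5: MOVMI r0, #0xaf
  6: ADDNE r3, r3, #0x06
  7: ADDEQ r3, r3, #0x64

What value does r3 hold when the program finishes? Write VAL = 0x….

VAL = 0x39

0: ✓ CMP  NZCV=1010
1: ✓ SUBNE  r3←0x33
2: · MOVEQ
3: · MOVGE
4: ✓ CMP  NZCV=1001
5: ✓ MOVMI  r0←0xaf
6: ✓ ADDNE  r3←0x39
7: · ADDEQ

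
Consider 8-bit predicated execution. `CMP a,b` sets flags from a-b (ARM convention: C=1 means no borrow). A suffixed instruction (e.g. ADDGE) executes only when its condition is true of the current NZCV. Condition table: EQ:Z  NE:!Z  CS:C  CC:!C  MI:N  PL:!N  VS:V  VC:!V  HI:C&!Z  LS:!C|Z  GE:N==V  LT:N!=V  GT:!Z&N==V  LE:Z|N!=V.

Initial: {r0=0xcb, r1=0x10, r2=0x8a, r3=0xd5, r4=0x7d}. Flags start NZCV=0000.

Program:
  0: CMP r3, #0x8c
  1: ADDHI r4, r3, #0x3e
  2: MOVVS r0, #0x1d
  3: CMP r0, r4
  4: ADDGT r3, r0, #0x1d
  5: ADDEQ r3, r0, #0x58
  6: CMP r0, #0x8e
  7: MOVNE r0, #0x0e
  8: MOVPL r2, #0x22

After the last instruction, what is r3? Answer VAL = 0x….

VAL = 0xd5

[0] flags=0010 → (cmp)
[1] flags=0010 HI?T → r4=0x13
[2] flags=0010 VS?F → skip
[3] flags=1010 → (cmp)
[4] flags=1010 GT?F → skip
[5] flags=1010 EQ?F → skip
[6] flags=0010 → (cmp)
[7] flags=0010 NE?T → r0=0x0e
[8] flags=0010 PL?T → r2=0x22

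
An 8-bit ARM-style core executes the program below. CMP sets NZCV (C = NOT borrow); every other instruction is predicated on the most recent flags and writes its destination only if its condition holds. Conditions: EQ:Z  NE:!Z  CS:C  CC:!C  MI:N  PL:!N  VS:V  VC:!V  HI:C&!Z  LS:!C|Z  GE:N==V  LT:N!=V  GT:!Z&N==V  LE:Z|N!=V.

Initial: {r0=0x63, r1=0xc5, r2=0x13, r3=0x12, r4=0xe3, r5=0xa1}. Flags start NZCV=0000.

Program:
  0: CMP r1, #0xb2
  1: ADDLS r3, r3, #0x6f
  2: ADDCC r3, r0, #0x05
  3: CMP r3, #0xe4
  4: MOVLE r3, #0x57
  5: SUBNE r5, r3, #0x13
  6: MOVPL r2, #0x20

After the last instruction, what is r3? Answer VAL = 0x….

VAL = 0x12

0: ✓ CMP  NZCV=0010
1: · ADDLS
2: · ADDCC
3: ✓ CMP  NZCV=0000
4: · MOVLE
5: ✓ SUBNE  r5←0xff
6: ✓ MOVPL  r2←0x20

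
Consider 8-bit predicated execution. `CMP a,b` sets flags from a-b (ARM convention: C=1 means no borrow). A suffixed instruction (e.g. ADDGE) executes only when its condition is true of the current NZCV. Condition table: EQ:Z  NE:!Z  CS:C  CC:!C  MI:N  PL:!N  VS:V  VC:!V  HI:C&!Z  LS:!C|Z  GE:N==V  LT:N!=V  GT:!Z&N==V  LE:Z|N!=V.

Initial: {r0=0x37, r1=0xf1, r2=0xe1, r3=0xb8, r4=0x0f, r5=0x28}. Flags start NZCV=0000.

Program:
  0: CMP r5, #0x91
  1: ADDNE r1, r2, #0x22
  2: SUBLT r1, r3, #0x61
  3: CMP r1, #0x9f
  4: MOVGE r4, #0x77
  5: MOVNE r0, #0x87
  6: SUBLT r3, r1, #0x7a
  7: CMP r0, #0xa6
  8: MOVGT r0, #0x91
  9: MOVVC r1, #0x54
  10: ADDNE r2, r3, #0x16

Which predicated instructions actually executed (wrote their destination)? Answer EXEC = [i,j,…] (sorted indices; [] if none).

[0] flags=1001 → (cmp)
[1] flags=1001 NE?T → r1=0x03
[2] flags=1001 LT?F → skip
[3] flags=0000 → (cmp)
[4] flags=0000 GE?T → r4=0x77
[5] flags=0000 NE?T → r0=0x87
[6] flags=0000 LT?F → skip
[7] flags=1000 → (cmp)
[8] flags=1000 GT?F → skip
[9] flags=1000 VC?T → r1=0x54
[10] flags=1000 NE?T → r2=0xce

EXEC = [1,4,5,9,10]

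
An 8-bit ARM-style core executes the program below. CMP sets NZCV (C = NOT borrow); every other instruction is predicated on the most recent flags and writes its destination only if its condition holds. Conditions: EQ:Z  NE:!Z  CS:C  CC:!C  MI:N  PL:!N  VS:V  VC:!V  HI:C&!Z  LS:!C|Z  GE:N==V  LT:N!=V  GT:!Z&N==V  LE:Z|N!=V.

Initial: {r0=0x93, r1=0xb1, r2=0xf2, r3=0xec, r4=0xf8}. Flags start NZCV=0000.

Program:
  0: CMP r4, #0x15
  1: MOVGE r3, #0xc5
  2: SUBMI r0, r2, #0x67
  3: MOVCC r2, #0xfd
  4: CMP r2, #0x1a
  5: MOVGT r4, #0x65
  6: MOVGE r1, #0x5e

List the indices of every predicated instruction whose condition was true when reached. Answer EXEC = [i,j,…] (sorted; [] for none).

0: ✓ CMP  NZCV=1010
1: · MOVGE
2: ✓ SUBMI  r0←0x8b
3: · MOVCC
4: ✓ CMP  NZCV=1010
5: · MOVGT
6: · MOVGE

EXEC = [2]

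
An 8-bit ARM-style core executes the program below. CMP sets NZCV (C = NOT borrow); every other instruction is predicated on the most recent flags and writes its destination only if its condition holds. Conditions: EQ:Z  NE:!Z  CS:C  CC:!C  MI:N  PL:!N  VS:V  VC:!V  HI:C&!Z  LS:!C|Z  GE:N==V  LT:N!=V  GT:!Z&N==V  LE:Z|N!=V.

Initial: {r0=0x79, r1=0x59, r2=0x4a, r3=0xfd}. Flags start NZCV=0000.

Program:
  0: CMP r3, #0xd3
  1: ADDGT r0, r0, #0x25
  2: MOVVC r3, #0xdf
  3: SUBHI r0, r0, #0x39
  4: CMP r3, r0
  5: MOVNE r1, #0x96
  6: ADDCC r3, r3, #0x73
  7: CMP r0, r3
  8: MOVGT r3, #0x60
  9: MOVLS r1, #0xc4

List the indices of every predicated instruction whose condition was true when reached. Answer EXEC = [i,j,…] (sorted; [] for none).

0: ✓ CMP  NZCV=0010
1: ✓ ADDGT  r0←0x9e
2: ✓ MOVVC  r3←0xdf
3: ✓ SUBHI  r0←0x65
4: ✓ CMP  NZCV=0011
5: ✓ MOVNE  r1←0x96
6: · ADDCC
7: ✓ CMP  NZCV=1001
8: ✓ MOVGT  r3←0x60
9: ✓ MOVLS  r1←0xc4

EXEC = [1,2,3,5,8,9]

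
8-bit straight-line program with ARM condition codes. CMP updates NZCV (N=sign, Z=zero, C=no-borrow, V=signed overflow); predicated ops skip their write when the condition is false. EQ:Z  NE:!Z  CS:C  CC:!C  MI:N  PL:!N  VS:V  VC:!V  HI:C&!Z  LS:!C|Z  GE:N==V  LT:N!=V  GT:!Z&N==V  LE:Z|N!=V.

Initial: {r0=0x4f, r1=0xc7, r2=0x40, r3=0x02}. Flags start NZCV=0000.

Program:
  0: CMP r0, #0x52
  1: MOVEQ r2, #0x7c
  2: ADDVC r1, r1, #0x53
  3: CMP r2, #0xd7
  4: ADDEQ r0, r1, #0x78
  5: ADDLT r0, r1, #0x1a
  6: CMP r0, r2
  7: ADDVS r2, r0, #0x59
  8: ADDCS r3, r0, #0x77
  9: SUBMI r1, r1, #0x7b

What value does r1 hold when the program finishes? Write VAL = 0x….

[0] flags=1000 → (cmp)
[1] flags=1000 EQ?F → skip
[2] flags=1000 VC?T → r1=0x1a
[3] flags=0000 → (cmp)
[4] flags=0000 EQ?F → skip
[5] flags=0000 LT?F → skip
[6] flags=0010 → (cmp)
[7] flags=0010 VS?F → skip
[8] flags=0010 CS?T → r3=0xc6
[9] flags=0010 MI?F → skip

VAL = 0x1a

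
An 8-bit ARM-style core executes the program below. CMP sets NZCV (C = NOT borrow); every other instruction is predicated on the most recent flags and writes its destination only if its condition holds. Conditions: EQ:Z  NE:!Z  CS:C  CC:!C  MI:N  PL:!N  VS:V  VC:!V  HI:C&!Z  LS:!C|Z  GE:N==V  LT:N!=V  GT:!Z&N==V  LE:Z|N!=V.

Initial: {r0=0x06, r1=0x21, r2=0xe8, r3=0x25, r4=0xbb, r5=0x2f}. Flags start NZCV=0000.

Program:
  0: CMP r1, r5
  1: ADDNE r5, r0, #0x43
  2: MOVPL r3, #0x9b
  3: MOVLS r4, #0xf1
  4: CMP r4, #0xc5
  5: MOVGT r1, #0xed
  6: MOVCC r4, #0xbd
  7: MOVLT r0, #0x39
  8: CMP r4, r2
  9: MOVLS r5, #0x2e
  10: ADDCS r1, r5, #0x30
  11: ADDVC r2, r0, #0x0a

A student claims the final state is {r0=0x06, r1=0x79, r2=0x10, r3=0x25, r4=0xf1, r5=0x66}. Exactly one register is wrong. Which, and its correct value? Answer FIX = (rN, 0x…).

[0] flags=1000 → (cmp)
[1] flags=1000 NE?T → r5=0x49
[2] flags=1000 PL?F → skip
[3] flags=1000 LS?T → r4=0xf1
[4] flags=0010 → (cmp)
[5] flags=0010 GT?T → r1=0xed
[6] flags=0010 CC?F → skip
[7] flags=0010 LT?F → skip
[8] flags=0010 → (cmp)
[9] flags=0010 LS?F → skip
[10] flags=0010 CS?T → r1=0x79
[11] flags=0010 VC?T → r2=0x10

FIX = (r5, 0x49)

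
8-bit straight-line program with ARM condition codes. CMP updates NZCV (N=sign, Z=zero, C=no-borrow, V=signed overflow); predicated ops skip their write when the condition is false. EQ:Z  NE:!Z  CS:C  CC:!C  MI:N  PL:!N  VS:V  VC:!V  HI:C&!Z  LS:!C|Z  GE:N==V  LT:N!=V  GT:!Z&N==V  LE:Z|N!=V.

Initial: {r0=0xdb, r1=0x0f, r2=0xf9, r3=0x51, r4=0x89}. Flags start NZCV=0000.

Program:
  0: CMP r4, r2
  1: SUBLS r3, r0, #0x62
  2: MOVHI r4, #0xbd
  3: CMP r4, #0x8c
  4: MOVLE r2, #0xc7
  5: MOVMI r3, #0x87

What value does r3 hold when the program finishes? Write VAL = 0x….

VAL = 0x87

0: ✓ CMP  NZCV=1000
1: ✓ SUBLS  r3←0x79
2: · MOVHI
3: ✓ CMP  NZCV=1000
4: ✓ MOVLE  r2←0xc7
5: ✓ MOVMI  r3←0x87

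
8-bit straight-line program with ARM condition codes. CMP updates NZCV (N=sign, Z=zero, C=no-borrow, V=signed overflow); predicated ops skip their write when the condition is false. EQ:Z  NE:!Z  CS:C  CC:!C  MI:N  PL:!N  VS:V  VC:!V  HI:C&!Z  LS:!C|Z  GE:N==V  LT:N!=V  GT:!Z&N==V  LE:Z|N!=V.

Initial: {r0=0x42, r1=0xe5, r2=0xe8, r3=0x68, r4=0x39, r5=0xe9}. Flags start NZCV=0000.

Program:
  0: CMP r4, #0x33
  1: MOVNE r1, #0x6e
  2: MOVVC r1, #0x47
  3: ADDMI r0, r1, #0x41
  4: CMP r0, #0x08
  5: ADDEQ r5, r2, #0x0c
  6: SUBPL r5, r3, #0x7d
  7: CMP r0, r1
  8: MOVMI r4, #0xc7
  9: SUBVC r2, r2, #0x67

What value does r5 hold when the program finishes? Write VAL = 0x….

[0] flags=0010 → (cmp)
[1] flags=0010 NE?T → r1=0x6e
[2] flags=0010 VC?T → r1=0x47
[3] flags=0010 MI?F → skip
[4] flags=0010 → (cmp)
[5] flags=0010 EQ?F → skip
[6] flags=0010 PL?T → r5=0xeb
[7] flags=1000 → (cmp)
[8] flags=1000 MI?T → r4=0xc7
[9] flags=1000 VC?T → r2=0x81

VAL = 0xeb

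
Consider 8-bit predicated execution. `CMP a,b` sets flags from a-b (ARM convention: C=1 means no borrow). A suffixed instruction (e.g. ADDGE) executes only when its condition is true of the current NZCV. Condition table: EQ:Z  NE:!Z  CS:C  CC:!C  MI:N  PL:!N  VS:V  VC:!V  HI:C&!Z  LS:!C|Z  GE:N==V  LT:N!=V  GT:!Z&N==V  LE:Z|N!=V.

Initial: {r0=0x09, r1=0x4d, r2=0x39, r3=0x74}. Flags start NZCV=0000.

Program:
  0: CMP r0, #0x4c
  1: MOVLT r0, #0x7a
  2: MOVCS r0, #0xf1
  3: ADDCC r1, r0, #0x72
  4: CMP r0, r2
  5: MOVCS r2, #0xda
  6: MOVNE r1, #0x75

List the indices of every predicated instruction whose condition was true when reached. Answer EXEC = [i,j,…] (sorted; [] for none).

0: ✓ CMP  NZCV=1000
1: ✓ MOVLT  r0←0x7a
2: · MOVCS
3: ✓ ADDCC  r1←0xec
4: ✓ CMP  NZCV=0010
5: ✓ MOVCS  r2←0xda
6: ✓ MOVNE  r1←0x75

EXEC = [1,3,5,6]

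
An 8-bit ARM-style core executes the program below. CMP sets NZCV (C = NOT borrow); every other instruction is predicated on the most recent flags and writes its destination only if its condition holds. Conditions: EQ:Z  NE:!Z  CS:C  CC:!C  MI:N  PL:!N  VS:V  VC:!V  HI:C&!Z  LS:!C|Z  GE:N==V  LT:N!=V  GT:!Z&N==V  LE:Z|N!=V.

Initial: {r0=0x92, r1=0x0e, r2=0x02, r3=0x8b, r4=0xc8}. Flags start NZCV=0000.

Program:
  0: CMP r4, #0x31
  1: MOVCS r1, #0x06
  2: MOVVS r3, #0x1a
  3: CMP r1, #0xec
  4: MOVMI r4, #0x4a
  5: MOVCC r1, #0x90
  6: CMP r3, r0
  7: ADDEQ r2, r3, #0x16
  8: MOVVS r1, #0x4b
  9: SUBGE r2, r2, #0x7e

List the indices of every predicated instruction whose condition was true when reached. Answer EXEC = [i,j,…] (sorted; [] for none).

EXEC = [1,5]

0: ✓ CMP  NZCV=1010
1: ✓ MOVCS  r1←0x06
2: · MOVVS
3: ✓ CMP  NZCV=0000
4: · MOVMI
5: ✓ MOVCC  r1←0x90
6: ✓ CMP  NZCV=1000
7: · ADDEQ
8: · MOVVS
9: · SUBGE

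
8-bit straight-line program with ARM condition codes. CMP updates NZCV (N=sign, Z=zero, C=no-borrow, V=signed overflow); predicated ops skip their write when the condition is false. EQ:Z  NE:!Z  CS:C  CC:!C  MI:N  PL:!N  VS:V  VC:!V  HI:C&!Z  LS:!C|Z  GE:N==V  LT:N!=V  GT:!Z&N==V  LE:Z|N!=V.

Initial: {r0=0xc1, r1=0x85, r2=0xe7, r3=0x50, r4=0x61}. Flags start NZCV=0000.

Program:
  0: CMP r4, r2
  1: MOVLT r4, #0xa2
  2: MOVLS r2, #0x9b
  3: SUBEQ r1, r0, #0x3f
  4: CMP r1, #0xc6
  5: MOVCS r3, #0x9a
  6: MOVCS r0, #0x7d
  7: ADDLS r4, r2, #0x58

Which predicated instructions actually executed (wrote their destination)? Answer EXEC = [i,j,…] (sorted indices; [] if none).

EXEC = [2,7]

0: ✓ CMP  NZCV=0000
1: · MOVLT
2: ✓ MOVLS  r2←0x9b
3: · SUBEQ
4: ✓ CMP  NZCV=1000
5: · MOVCS
6: · MOVCS
7: ✓ ADDLS  r4←0xf3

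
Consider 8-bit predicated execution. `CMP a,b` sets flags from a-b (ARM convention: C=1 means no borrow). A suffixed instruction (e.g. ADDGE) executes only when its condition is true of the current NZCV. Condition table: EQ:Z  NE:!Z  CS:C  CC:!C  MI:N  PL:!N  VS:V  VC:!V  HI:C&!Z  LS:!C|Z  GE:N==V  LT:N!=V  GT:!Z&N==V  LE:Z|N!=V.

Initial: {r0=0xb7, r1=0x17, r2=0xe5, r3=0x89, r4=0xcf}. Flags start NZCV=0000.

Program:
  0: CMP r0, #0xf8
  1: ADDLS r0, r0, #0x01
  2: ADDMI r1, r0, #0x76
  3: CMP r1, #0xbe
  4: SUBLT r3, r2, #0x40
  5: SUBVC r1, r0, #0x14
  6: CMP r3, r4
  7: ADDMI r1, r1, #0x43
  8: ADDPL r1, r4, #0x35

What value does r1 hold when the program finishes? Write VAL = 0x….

VAL = 0xe7

0: ✓ CMP  NZCV=1000
1: ✓ ADDLS  r0←0xb8
2: ✓ ADDMI  r1←0x2e
3: ✓ CMP  NZCV=0000
4: · SUBLT
5: ✓ SUBVC  r1←0xa4
6: ✓ CMP  NZCV=1000
7: ✓ ADDMI  r1←0xe7
8: · ADDPL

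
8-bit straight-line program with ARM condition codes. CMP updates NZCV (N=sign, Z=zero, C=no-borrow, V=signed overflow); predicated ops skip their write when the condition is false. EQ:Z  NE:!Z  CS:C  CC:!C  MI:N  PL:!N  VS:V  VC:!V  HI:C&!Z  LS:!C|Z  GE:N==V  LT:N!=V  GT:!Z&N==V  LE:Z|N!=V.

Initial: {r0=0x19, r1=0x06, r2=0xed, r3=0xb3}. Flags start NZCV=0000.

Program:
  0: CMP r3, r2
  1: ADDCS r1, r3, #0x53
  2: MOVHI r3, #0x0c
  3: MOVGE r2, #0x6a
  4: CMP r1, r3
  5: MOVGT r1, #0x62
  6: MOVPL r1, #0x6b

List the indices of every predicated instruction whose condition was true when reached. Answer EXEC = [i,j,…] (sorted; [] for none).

[0] flags=1000 → (cmp)
[1] flags=1000 CS?F → skip
[2] flags=1000 HI?F → skip
[3] flags=1000 GE?F → skip
[4] flags=0000 → (cmp)
[5] flags=0000 GT?T → r1=0x62
[6] flags=0000 PL?T → r1=0x6b

EXEC = [5,6]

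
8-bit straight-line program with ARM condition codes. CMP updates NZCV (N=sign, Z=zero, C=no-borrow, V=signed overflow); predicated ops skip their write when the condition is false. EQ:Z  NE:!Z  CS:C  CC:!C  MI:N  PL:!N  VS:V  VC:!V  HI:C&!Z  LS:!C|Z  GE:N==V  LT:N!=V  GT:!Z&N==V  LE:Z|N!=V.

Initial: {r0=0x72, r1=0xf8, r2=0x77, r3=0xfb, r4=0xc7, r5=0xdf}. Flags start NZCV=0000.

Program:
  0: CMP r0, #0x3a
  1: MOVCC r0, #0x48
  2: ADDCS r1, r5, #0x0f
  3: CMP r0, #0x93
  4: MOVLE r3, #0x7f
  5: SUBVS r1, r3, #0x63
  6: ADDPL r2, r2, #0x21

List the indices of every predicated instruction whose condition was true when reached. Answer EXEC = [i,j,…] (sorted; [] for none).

0: ✓ CMP  NZCV=0010
1: · MOVCC
2: ✓ ADDCS  r1←0xee
3: ✓ CMP  NZCV=1001
4: · MOVLE
5: ✓ SUBVS  r1←0x98
6: · ADDPL

EXEC = [2,5]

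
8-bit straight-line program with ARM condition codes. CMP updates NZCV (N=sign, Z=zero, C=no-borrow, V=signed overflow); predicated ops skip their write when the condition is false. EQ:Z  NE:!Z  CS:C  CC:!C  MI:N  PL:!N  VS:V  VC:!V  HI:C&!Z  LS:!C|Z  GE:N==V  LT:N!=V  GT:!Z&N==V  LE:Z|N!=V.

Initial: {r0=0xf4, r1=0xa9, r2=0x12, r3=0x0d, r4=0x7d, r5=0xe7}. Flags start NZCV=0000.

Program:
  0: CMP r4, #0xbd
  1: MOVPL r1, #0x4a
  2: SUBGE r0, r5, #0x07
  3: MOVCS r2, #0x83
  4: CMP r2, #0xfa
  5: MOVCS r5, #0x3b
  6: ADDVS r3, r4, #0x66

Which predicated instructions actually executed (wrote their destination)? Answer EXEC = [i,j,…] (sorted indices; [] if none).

[0] flags=1001 → (cmp)
[1] flags=1001 PL?F → skip
[2] flags=1001 GE?T → r0=0xe0
[3] flags=1001 CS?F → skip
[4] flags=0000 → (cmp)
[5] flags=0000 CS?F → skip
[6] flags=0000 VS?F → skip

EXEC = [2]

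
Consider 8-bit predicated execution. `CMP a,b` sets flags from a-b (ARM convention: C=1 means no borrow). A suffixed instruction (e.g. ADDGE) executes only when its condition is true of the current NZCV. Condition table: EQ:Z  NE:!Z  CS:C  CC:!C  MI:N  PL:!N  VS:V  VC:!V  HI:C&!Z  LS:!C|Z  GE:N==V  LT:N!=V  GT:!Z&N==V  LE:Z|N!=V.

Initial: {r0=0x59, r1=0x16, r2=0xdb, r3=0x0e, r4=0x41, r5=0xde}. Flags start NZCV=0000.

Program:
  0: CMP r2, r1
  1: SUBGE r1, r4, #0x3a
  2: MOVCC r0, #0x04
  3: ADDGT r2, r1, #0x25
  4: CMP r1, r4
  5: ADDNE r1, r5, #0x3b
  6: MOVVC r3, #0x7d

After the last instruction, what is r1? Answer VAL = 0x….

VAL = 0x19

[0] flags=1010 → (cmp)
[1] flags=1010 GE?F → skip
[2] flags=1010 CC?F → skip
[3] flags=1010 GT?F → skip
[4] flags=1000 → (cmp)
[5] flags=1000 NE?T → r1=0x19
[6] flags=1000 VC?T → r3=0x7d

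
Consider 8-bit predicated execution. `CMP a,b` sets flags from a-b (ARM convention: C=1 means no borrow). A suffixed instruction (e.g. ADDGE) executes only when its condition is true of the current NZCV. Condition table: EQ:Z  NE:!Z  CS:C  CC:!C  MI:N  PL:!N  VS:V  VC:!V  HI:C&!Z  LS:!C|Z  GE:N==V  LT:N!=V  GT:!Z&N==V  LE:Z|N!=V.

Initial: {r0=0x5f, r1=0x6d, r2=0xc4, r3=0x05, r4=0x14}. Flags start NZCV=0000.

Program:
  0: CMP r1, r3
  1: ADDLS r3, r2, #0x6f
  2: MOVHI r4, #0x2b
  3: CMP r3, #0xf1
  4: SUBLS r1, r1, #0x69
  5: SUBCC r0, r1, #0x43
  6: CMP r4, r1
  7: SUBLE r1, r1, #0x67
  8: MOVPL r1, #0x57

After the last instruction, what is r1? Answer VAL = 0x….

VAL = 0x57

0: ✓ CMP  NZCV=0010
1: · ADDLS
2: ✓ MOVHI  r4←0x2b
3: ✓ CMP  NZCV=0000
4: ✓ SUBLS  r1←0x04
5: ✓ SUBCC  r0←0xc1
6: ✓ CMP  NZCV=0010
7: · SUBLE
8: ✓ MOVPL  r1←0x57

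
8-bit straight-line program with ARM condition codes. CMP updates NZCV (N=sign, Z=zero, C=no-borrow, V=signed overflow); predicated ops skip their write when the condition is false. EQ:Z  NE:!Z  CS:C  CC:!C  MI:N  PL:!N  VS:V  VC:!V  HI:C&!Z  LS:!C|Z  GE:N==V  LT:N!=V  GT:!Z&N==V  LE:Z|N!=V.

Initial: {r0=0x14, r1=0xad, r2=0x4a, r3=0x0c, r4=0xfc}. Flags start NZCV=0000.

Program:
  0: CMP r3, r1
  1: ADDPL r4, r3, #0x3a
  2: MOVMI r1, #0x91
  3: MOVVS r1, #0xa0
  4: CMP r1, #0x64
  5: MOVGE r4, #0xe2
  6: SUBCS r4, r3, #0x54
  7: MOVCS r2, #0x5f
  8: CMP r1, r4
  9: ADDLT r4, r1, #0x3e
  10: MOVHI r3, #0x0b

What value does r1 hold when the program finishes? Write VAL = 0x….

[0] flags=0000 → (cmp)
[1] flags=0000 PL?T → r4=0x46
[2] flags=0000 MI?F → skip
[3] flags=0000 VS?F → skip
[4] flags=0011 → (cmp)
[5] flags=0011 GE?F → skip
[6] flags=0011 CS?T → r4=0xb8
[7] flags=0011 CS?T → r2=0x5f
[8] flags=1000 → (cmp)
[9] flags=1000 LT?T → r4=0xeb
[10] flags=1000 HI?F → skip

VAL = 0xad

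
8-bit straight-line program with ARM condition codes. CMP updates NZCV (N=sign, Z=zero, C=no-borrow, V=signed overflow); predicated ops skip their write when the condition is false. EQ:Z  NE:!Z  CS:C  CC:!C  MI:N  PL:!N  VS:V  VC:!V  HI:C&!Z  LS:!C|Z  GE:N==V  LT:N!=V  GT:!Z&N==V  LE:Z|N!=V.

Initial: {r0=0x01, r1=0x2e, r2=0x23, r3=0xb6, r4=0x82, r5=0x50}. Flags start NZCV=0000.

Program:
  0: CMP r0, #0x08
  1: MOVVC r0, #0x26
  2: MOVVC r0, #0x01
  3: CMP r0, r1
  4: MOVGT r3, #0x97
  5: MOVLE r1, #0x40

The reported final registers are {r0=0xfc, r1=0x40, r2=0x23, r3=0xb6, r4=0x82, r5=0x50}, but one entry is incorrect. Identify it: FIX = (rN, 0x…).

[0] flags=1000 → (cmp)
[1] flags=1000 VC?T → r0=0x26
[2] flags=1000 VC?T → r0=0x01
[3] flags=1000 → (cmp)
[4] flags=1000 GT?F → skip
[5] flags=1000 LE?T → r1=0x40

FIX = (r0, 0x01)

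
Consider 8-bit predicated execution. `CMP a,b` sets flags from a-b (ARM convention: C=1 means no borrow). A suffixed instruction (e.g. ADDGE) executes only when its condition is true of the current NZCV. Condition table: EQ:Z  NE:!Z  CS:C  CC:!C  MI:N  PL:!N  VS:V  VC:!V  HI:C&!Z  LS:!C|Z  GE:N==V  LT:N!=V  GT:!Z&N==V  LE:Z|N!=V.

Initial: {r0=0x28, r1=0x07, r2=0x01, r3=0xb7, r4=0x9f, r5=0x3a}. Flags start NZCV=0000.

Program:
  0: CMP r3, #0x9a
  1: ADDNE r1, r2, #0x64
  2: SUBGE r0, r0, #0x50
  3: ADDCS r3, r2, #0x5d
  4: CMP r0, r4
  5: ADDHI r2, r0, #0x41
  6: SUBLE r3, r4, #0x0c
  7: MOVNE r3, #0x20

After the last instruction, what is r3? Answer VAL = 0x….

VAL = 0x20

[0] flags=0010 → (cmp)
[1] flags=0010 NE?T → r1=0x65
[2] flags=0010 GE?T → r0=0xd8
[3] flags=0010 CS?T → r3=0x5e
[4] flags=0010 → (cmp)
[5] flags=0010 HI?T → r2=0x19
[6] flags=0010 LE?F → skip
[7] flags=0010 NE?T → r3=0x20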